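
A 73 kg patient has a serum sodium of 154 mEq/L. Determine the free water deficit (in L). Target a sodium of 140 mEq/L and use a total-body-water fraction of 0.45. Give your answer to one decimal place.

TBW = 0.45 · 73 = 32.85 L
Free water deficit = TBW · (Na/140 − 1)
= 32.85 · (154/140 − 1)
= 32.85 · 0.1
= 3.29 L

3.3 L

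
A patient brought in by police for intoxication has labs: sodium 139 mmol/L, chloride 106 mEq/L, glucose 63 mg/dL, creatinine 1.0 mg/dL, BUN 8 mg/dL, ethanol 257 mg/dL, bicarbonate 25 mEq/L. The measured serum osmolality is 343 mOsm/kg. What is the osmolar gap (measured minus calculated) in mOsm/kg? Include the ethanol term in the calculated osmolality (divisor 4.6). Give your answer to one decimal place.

Calculated osmolality = 2·Na + glucose/18 + BUN/2.8 + ethanol/4.6
= 2·139 + 63/18 + 8/2.8 + 257/4.6
= 278 + 3.50 + 2.86 + 55.87
= 340.23 mOsm/kg ≈ 340.2 mOsm/kg
Osmolar gap = measured − calculated = 343 − 340.2 = 2.8 mOsm/kg

2.8 mOsm/kg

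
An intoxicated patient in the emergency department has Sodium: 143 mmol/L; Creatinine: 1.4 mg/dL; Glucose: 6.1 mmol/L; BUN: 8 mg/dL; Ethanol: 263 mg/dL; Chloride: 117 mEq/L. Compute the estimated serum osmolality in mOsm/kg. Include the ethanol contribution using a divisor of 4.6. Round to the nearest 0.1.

352.1 mOsm/kg

Calculated osmolality = 2·Na + glucose + BUN/2.8 + ethanol/4.6
= 2·143 + 6.1 + 8/2.8 + 263/4.6
= 286 + 6.10 + 2.86 + 57.17
= 352.13 mOsm/kg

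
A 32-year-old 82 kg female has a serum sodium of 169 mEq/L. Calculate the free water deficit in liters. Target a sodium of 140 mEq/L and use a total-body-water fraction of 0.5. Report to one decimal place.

8.5 L

TBW = 0.5 · 82 = 41 L
Free water deficit = TBW · (Na/140 − 1)
= 41 · (169/140 − 1)
= 41 · 0.2071
= 8.49 L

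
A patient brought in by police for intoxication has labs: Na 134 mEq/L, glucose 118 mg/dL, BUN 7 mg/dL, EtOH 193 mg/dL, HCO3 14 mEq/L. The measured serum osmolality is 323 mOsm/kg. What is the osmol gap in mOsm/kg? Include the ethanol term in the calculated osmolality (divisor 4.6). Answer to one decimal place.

4.0 mOsm/kg

Calculated osmolality = 2·Na + glucose/18 + BUN/2.8 + ethanol/4.6
= 2·134 + 118/18 + 7/2.8 + 193/4.6
= 268 + 6.56 + 2.50 + 41.96
= 319.02 mOsm/kg ≈ 319.0 mOsm/kg
Osmolar gap = measured − calculated = 323 − 319.0 = 4.0 mOsm/kg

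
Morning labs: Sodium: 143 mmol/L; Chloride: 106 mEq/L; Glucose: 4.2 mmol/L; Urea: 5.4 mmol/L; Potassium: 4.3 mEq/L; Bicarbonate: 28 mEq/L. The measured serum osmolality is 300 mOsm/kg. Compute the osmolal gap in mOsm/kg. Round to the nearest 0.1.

4.4 mOsm/kg

Calculated osmolality = 2·Na + glucose + urea
= 2·143 + 4.2 + 5.4
= 286 + 4.20 + 5.40
= 295.6 mOsm/kg ≈ 295.6 mOsm/kg
Osmolar gap = measured − calculated = 300 − 295.6 = 4.4 mOsm/kg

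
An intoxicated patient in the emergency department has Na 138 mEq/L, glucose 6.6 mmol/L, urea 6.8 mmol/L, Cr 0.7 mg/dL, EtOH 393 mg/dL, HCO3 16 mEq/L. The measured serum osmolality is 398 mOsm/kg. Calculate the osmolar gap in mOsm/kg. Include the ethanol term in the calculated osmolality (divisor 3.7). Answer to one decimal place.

Calculated osmolality = 2·Na + glucose + urea + ethanol/3.7
= 2·138 + 6.6 + 6.8 + 393/3.7
= 276 + 6.60 + 6.80 + 106.22
= 395.62 mOsm/kg ≈ 395.6 mOsm/kg
Osmolar gap = measured − calculated = 398 − 395.6 = 2.4 mOsm/kg

2.4 mOsm/kg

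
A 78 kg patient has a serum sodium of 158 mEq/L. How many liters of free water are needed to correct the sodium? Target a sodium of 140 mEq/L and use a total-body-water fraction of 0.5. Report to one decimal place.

TBW = 0.5 · 78 = 39 L
Free water deficit = TBW · (Na/140 − 1)
= 39 · (158/140 − 1)
= 39 · 0.1286
= 5.02 L

5.0 L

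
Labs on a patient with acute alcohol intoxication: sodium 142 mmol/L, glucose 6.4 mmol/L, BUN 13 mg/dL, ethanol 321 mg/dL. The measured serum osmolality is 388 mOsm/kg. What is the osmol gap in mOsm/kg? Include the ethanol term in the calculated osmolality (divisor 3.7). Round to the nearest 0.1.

6.2 mOsm/kg

Calculated osmolality = 2·Na + glucose + BUN/2.8 + ethanol/3.7
= 2·142 + 6.4 + 13/2.8 + 321/3.7
= 284 + 6.40 + 4.64 + 86.76
= 381.8 mOsm/kg ≈ 381.8 mOsm/kg
Osmolar gap = measured − calculated = 388 − 381.8 = 6.2 mOsm/kg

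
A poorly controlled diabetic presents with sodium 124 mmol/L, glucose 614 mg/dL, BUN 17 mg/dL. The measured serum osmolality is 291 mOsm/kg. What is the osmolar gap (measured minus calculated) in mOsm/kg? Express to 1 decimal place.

2.8 mOsm/kg

Calculated osmolality = 2·Na + glucose/18 + BUN/2.8
= 2·124 + 614/18 + 17/2.8
= 248 + 34.11 + 6.07
= 288.18 mOsm/kg ≈ 288.2 mOsm/kg
Osmolar gap = measured − calculated = 291 − 288.2 = 2.8 mOsm/kg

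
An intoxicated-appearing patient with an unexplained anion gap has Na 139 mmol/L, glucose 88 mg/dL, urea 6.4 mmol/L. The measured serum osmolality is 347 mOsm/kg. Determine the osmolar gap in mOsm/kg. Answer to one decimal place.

57.7 mOsm/kg

Calculated osmolality = 2·Na + glucose/18 + urea
= 2·139 + 88/18 + 6.4
= 278 + 4.89 + 6.40
= 289.29 mOsm/kg ≈ 289.3 mOsm/kg
Osmolar gap = measured − calculated = 347 − 289.3 = 57.7 mOsm/kg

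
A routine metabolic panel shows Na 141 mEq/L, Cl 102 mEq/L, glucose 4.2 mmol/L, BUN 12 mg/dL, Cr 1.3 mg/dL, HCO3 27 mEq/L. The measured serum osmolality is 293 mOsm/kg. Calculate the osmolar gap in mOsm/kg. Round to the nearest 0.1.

Calculated osmolality = 2·Na + glucose + BUN/2.8
= 2·141 + 4.2 + 12/2.8
= 282 + 4.20 + 4.29
= 290.49 mOsm/kg ≈ 290.5 mOsm/kg
Osmolar gap = measured − calculated = 293 − 290.5 = 2.5 mOsm/kg

2.5 mOsm/kg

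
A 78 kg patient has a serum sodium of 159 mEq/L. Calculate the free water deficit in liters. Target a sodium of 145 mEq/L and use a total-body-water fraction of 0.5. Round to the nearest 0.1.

TBW = 0.5 · 78 = 39 L
Free water deficit = TBW · (Na/145 − 1)
= 39 · (159/145 − 1)
= 39 · 0.0966
= 3.77 L

3.8 L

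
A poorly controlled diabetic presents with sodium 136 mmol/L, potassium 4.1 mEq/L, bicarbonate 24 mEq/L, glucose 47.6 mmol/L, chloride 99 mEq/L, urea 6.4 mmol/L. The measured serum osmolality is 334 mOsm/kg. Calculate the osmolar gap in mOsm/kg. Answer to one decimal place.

Calculated osmolality = 2·Na + glucose + urea
= 2·136 + 47.6 + 6.4
= 272 + 47.60 + 6.40
= 326 mOsm/kg ≈ 326.0 mOsm/kg
Osmolar gap = measured − calculated = 334 − 326.0 = 8.0 mOsm/kg

8.0 mOsm/kg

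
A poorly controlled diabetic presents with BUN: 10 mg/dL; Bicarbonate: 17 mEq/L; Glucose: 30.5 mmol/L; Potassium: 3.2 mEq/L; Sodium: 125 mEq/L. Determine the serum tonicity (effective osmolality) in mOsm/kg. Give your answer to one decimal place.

Effective osmolality excludes urea (freely permeant across cell membranes):
2·Na + glucose
= 2·125 + 30.5
= 250 + 30.5
= 280.5 mOsm/kg

280.5 mOsm/kg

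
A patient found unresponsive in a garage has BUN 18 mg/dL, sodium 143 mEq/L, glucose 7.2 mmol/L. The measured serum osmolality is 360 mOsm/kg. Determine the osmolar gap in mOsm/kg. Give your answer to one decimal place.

Calculated osmolality = 2·Na + glucose + BUN/2.8
= 2·143 + 7.2 + 18/2.8
= 286 + 7.20 + 6.43
= 299.63 mOsm/kg ≈ 299.6 mOsm/kg
Osmolar gap = measured − calculated = 360 − 299.6 = 60.4 mOsm/kg

60.4 mOsm/kg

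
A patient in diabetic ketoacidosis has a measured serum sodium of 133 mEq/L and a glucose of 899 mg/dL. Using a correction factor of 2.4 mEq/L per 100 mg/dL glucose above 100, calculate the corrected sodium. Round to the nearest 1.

Corrected Na = measured Na + 2.4 · (glucose − 100)/100
= 133 + 2.4 · (899 − 100)/100
= 133 + 19.2
= 152.2 mEq/L

152 mEq/L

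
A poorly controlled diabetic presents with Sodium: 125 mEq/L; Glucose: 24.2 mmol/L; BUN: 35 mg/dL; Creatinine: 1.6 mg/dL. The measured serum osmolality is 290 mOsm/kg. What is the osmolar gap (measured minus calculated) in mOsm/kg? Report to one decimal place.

Calculated osmolality = 2·Na + glucose + BUN/2.8
= 2·125 + 24.2 + 35/2.8
= 250 + 24.20 + 12.50
= 286.7 mOsm/kg ≈ 286.7 mOsm/kg
Osmolar gap = measured − calculated = 290 − 286.7 = 3.3 mOsm/kg

3.3 mOsm/kg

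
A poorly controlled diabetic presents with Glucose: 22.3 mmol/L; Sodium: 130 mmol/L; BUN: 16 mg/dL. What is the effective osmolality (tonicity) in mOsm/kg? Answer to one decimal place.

282.3 mOsm/kg

Effective osmolality excludes urea (freely permeant across cell membranes):
2·Na + glucose
= 2·130 + 22.3
= 260 + 22.3
= 282.3 mOsm/kg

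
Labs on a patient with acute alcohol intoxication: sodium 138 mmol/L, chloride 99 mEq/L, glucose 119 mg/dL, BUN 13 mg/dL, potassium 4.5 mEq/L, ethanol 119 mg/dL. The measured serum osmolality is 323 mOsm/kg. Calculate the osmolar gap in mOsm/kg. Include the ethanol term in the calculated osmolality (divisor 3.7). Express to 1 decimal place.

3.6 mOsm/kg

Calculated osmolality = 2·Na + glucose/18 + BUN/2.8 + ethanol/3.7
= 2·138 + 119/18 + 13/2.8 + 119/3.7
= 276 + 6.61 + 4.64 + 32.16
= 319.41 mOsm/kg ≈ 319.4 mOsm/kg
Osmolar gap = measured − calculated = 323 − 319.4 = 3.6 mOsm/kg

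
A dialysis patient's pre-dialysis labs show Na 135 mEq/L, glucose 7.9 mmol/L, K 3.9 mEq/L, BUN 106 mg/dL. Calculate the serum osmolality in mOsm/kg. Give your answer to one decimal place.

Calculated osmolality = 2·Na + glucose + BUN/2.8
= 2·135 + 7.9 + 106/2.8
= 270 + 7.90 + 37.86
= 315.76 mOsm/kg

315.8 mOsm/kg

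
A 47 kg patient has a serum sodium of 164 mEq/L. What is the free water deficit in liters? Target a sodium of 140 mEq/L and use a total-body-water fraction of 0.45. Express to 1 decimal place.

TBW = 0.45 · 47 = 21.15 L
Free water deficit = TBW · (Na/140 − 1)
= 21.15 · (164/140 − 1)
= 21.15 · 0.1714
= 3.63 L

3.6 L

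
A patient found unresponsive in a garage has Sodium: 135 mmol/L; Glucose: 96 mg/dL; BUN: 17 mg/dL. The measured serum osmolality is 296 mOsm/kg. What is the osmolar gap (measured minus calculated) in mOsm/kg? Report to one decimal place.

Calculated osmolality = 2·Na + glucose/18 + BUN/2.8
= 2·135 + 96/18 + 17/2.8
= 270 + 5.33 + 6.07
= 281.4 mOsm/kg ≈ 281.4 mOsm/kg
Osmolar gap = measured − calculated = 296 − 281.4 = 14.6 mOsm/kg

14.6 mOsm/kg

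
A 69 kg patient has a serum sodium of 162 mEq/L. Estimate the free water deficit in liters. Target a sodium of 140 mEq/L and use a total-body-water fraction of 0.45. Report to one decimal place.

TBW = 0.45 · 69 = 31.05 L
Free water deficit = TBW · (Na/140 − 1)
= 31.05 · (162/140 − 1)
= 31.05 · 0.1571
= 4.88 L

4.9 L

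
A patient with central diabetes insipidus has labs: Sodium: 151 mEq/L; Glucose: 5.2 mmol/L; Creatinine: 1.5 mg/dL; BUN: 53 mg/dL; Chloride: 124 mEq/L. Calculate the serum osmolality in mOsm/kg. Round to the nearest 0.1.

326.1 mOsm/kg

Calculated osmolality = 2·Na + glucose + BUN/2.8
= 2·151 + 5.2 + 53/2.8
= 302 + 5.20 + 18.93
= 326.13 mOsm/kg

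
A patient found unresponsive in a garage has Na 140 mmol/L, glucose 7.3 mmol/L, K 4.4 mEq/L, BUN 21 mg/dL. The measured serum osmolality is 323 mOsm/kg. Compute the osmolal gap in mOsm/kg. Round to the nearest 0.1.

Calculated osmolality = 2·Na + glucose + BUN/2.8
= 2·140 + 7.3 + 21/2.8
= 280 + 7.30 + 7.50
= 294.8 mOsm/kg ≈ 294.8 mOsm/kg
Osmolar gap = measured − calculated = 323 − 294.8 = 28.2 mOsm/kg

28.2 mOsm/kg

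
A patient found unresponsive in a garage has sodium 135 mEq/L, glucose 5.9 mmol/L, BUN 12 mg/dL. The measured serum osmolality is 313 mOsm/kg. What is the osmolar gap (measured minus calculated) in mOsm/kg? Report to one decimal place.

Calculated osmolality = 2·Na + glucose + BUN/2.8
= 2·135 + 5.9 + 12/2.8
= 270 + 5.90 + 4.29
= 280.19 mOsm/kg ≈ 280.2 mOsm/kg
Osmolar gap = measured − calculated = 313 − 280.2 = 32.8 mOsm/kg

32.8 mOsm/kg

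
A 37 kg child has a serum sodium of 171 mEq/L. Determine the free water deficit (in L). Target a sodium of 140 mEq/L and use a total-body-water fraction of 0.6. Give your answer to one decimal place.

4.9 L

TBW = 0.6 · 37 = 22.2 L
Free water deficit = TBW · (Na/140 − 1)
= 22.2 · (171/140 − 1)
= 22.2 · 0.2214
= 4.92 L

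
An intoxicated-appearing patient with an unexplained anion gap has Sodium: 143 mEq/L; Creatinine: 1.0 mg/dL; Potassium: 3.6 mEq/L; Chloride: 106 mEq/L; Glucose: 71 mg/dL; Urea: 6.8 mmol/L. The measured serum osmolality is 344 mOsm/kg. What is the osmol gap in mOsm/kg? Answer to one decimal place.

Calculated osmolality = 2·Na + glucose/18 + urea
= 2·143 + 71/18 + 6.8
= 286 + 3.94 + 6.80
= 296.74 mOsm/kg ≈ 296.7 mOsm/kg
Osmolar gap = measured − calculated = 344 − 296.7 = 47.3 mOsm/kg

47.3 mOsm/kg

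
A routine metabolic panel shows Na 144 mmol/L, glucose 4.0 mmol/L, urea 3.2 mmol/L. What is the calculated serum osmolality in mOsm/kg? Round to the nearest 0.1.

295.2 mOsm/kg

Calculated osmolality = 2·Na + glucose + urea
= 2·144 + 4 + 3.2
= 288 + 4 + 3.20
= 295.2 mOsm/kg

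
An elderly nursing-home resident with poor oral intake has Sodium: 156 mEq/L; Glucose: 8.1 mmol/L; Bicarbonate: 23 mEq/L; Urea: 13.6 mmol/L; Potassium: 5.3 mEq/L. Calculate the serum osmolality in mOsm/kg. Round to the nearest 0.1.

333.7 mOsm/kg

Calculated osmolality = 2·Na + glucose + urea
= 2·156 + 8.1 + 13.6
= 312 + 8.10 + 13.60
= 333.7 mOsm/kg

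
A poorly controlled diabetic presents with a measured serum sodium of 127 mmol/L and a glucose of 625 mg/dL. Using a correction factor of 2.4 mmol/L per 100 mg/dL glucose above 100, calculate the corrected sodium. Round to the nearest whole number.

Corrected Na = measured Na + 2.4 · (glucose − 100)/100
= 127 + 2.4 · (625 − 100)/100
= 127 + 12.6
= 139.6 mmol/L

140 mmol/L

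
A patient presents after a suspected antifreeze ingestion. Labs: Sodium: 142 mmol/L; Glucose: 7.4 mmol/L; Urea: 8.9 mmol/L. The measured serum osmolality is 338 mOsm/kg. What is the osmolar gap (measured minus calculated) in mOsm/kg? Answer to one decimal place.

37.7 mOsm/kg

Calculated osmolality = 2·Na + glucose + urea
= 2·142 + 7.4 + 8.9
= 284 + 7.40 + 8.90
= 300.3 mOsm/kg ≈ 300.3 mOsm/kg
Osmolar gap = measured − calculated = 338 − 300.3 = 37.7 mOsm/kg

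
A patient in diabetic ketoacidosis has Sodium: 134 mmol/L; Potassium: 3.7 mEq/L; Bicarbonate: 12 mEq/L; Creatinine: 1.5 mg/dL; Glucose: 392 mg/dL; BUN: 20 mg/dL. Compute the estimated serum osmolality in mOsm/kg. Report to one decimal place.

Calculated osmolality = 2·Na + glucose/18 + BUN/2.8
= 2·134 + 392/18 + 20/2.8
= 268 + 21.78 + 7.14
= 296.92 mOsm/kg

296.9 mOsm/kg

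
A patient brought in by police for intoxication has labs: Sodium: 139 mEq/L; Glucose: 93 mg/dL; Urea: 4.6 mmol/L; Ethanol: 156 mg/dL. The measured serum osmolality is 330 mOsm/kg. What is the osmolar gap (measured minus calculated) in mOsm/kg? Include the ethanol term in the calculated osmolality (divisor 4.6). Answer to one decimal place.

Calculated osmolality = 2·Na + glucose/18 + urea + ethanol/4.6
= 2·139 + 93/18 + 4.6 + 156/4.6
= 278 + 5.17 + 4.60 + 33.91
= 321.68 mOsm/kg ≈ 321.7 mOsm/kg
Osmolar gap = measured − calculated = 330 − 321.7 = 8.3 mOsm/kg

8.3 mOsm/kg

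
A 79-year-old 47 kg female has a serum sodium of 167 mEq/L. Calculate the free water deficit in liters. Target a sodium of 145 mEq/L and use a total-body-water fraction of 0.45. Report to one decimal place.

TBW = 0.45 · 47 = 21.15 L
Free water deficit = TBW · (Na/145 − 1)
= 21.15 · (167/145 − 1)
= 21.15 · 0.1517
= 3.21 L

3.2 L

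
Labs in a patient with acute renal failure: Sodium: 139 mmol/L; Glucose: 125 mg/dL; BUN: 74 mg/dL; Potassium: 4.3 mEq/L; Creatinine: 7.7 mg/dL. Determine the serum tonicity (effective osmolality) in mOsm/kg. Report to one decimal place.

Effective osmolality excludes urea (freely permeant across cell membranes):
2·Na + glucose/18
= 2·139 + 125/18
= 278 + 6.94
= 284.94 mOsm/kg

284.9 mOsm/kg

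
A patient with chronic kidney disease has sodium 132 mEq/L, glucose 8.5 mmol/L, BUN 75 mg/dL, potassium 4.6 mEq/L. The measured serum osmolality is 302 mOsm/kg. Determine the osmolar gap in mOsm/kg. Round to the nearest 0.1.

2.7 mOsm/kg

Calculated osmolality = 2·Na + glucose + BUN/2.8
= 2·132 + 8.5 + 75/2.8
= 264 + 8.50 + 26.79
= 299.29 mOsm/kg ≈ 299.3 mOsm/kg
Osmolar gap = measured − calculated = 302 − 299.3 = 2.7 mOsm/kg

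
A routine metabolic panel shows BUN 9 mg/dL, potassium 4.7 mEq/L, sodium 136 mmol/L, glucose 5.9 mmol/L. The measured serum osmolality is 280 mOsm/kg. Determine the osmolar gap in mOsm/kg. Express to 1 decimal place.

Calculated osmolality = 2·Na + glucose + BUN/2.8
= 2·136 + 5.9 + 9/2.8
= 272 + 5.90 + 3.21
= 281.11 mOsm/kg ≈ 281.1 mOsm/kg
Osmolar gap = measured − calculated = 280 − 281.1 = -1.1 mOsm/kg

-1.1 mOsm/kg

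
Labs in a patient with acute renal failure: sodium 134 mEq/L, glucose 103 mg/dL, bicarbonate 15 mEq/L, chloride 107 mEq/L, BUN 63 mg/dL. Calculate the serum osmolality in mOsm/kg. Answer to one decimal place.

Calculated osmolality = 2·Na + glucose/18 + BUN/2.8
= 2·134 + 103/18 + 63/2.8
= 268 + 5.72 + 22.50
= 296.22 mOsm/kg

296.2 mOsm/kg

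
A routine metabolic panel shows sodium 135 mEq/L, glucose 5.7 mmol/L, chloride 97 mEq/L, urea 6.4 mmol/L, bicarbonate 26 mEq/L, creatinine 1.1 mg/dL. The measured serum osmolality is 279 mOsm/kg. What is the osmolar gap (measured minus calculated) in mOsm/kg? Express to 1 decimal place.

Calculated osmolality = 2·Na + glucose + urea
= 2·135 + 5.7 + 6.4
= 270 + 5.70 + 6.40
= 282.1 mOsm/kg ≈ 282.1 mOsm/kg
Osmolar gap = measured − calculated = 279 − 282.1 = -3.1 mOsm/kg

-3.1 mOsm/kg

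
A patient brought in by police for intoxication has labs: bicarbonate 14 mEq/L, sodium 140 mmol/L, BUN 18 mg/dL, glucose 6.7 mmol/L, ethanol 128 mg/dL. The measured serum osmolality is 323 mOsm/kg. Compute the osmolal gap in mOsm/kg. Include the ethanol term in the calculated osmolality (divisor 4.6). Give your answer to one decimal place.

Calculated osmolality = 2·Na + glucose + BUN/2.8 + ethanol/4.6
= 2·140 + 6.7 + 18/2.8 + 128/4.6
= 280 + 6.70 + 6.43 + 27.83
= 320.96 mOsm/kg ≈ 321.0 mOsm/kg
Osmolar gap = measured − calculated = 323 − 321.0 = 2.0 mOsm/kg

2.0 mOsm/kg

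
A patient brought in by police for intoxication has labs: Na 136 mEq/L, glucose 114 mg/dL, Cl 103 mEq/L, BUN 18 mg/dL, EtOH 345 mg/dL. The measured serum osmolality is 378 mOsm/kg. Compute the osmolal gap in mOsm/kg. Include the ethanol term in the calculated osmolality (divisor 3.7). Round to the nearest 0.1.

0.0 mOsm/kg

Calculated osmolality = 2·Na + glucose/18 + BUN/2.8 + ethanol/3.7
= 2·136 + 114/18 + 18/2.8 + 345/3.7
= 272 + 6.33 + 6.43 + 93.24
= 378 mOsm/kg ≈ 378.0 mOsm/kg
Osmolar gap = measured − calculated = 378 − 378.0 = 0.0 mOsm/kg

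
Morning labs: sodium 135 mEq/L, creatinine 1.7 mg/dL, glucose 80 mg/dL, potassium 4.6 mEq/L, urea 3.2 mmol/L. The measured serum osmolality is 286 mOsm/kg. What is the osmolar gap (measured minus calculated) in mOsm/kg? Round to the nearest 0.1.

Calculated osmolality = 2·Na + glucose/18 + urea
= 2·135 + 80/18 + 3.2
= 270 + 4.44 + 3.20
= 277.64 mOsm/kg ≈ 277.6 mOsm/kg
Osmolar gap = measured − calculated = 286 − 277.6 = 8.4 mOsm/kg

8.4 mOsm/kg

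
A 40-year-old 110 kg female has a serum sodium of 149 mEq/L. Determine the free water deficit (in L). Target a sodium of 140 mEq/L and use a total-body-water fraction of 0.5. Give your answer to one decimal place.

3.5 L

TBW = 0.5 · 110 = 55 L
Free water deficit = TBW · (Na/140 − 1)
= 55 · (149/140 − 1)
= 55 · 0.0643
= 3.54 L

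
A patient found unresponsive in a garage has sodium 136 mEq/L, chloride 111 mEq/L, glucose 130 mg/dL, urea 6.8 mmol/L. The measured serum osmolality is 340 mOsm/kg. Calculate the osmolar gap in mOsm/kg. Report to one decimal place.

Calculated osmolality = 2·Na + glucose/18 + urea
= 2·136 + 130/18 + 6.8
= 272 + 7.22 + 6.80
= 286.02 mOsm/kg ≈ 286.0 mOsm/kg
Osmolar gap = measured − calculated = 340 − 286.0 = 54.0 mOsm/kg

54.0 mOsm/kg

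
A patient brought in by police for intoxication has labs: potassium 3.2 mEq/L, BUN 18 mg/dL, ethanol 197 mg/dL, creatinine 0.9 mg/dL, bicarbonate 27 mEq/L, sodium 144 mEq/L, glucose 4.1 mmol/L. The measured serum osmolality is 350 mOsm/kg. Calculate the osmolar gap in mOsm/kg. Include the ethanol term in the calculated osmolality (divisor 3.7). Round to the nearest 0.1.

-1.8 mOsm/kg

Calculated osmolality = 2·Na + glucose + BUN/2.8 + ethanol/3.7
= 2·144 + 4.1 + 18/2.8 + 197/3.7
= 288 + 4.10 + 6.43 + 53.24
= 351.77 mOsm/kg ≈ 351.8 mOsm/kg
Osmolar gap = measured − calculated = 350 − 351.8 = -1.8 mOsm/kg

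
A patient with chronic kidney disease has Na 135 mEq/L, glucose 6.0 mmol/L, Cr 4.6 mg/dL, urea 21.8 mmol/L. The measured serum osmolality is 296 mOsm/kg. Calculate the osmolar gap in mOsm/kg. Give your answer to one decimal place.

-1.8 mOsm/kg

Calculated osmolality = 2·Na + glucose + urea
= 2·135 + 6 + 21.8
= 270 + 6 + 21.80
= 297.8 mOsm/kg ≈ 297.8 mOsm/kg
Osmolar gap = measured − calculated = 296 − 297.8 = -1.8 mOsm/kg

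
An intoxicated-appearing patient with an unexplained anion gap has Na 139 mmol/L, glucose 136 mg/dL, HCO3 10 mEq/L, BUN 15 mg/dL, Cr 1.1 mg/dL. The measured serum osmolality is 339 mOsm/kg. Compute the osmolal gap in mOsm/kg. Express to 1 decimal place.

48.1 mOsm/kg

Calculated osmolality = 2·Na + glucose/18 + BUN/2.8
= 2·139 + 136/18 + 15/2.8
= 278 + 7.56 + 5.36
= 290.92 mOsm/kg ≈ 290.9 mOsm/kg
Osmolar gap = measured − calculated = 339 − 290.9 = 48.1 mOsm/kg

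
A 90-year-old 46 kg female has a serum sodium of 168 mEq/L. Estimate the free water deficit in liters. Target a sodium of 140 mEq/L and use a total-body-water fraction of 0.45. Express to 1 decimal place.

TBW = 0.45 · 46 = 20.7 L
Free water deficit = TBW · (Na/140 − 1)
= 20.7 · (168/140 − 1)
= 20.7 · 0.2
= 4.14 L

4.1 L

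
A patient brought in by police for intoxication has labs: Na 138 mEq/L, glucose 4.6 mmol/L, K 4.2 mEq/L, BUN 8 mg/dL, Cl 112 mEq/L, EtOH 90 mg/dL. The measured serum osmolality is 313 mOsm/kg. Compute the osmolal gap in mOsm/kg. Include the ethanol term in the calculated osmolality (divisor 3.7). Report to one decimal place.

5.2 mOsm/kg

Calculated osmolality = 2·Na + glucose + BUN/2.8 + ethanol/3.7
= 2·138 + 4.6 + 8/2.8 + 90/3.7
= 276 + 4.60 + 2.86 + 24.32
= 307.78 mOsm/kg ≈ 307.8 mOsm/kg
Osmolar gap = measured − calculated = 313 − 307.8 = 5.2 mOsm/kg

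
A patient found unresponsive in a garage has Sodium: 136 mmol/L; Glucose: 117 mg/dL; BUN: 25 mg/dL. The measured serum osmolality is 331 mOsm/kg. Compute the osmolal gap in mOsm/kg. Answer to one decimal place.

43.6 mOsm/kg

Calculated osmolality = 2·Na + glucose/18 + BUN/2.8
= 2·136 + 117/18 + 25/2.8
= 272 + 6.50 + 8.93
= 287.43 mOsm/kg ≈ 287.4 mOsm/kg
Osmolar gap = measured − calculated = 331 − 287.4 = 43.6 mOsm/kg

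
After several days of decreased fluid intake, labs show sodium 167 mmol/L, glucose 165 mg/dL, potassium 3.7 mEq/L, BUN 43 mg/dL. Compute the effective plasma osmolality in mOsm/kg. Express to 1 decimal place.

Effective osmolality excludes urea (freely permeant across cell membranes):
2·Na + glucose/18
= 2·167 + 165/18
= 334 + 9.17
= 343.17 mOsm/kg

343.2 mOsm/kg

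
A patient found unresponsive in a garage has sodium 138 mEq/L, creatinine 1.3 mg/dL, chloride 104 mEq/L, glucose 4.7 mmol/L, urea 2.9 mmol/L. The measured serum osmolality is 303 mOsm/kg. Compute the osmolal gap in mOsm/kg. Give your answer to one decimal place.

19.4 mOsm/kg

Calculated osmolality = 2·Na + glucose + urea
= 2·138 + 4.7 + 2.9
= 276 + 4.70 + 2.90
= 283.6 mOsm/kg ≈ 283.6 mOsm/kg
Osmolar gap = measured − calculated = 303 − 283.6 = 19.4 mOsm/kg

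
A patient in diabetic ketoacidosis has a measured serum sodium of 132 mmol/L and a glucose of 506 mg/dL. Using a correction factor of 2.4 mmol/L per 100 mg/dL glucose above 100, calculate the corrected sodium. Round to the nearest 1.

Corrected Na = measured Na + 2.4 · (glucose − 100)/100
= 132 + 2.4 · (506 − 100)/100
= 132 + 9.7
= 141.7 mmol/L

142 mmol/L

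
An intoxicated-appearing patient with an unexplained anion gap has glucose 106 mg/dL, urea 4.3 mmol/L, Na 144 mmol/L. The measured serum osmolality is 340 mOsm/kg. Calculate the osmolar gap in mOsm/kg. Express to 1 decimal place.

41.8 mOsm/kg

Calculated osmolality = 2·Na + glucose/18 + urea
= 2·144 + 106/18 + 4.3
= 288 + 5.89 + 4.30
= 298.19 mOsm/kg ≈ 298.2 mOsm/kg
Osmolar gap = measured − calculated = 340 − 298.2 = 41.8 mOsm/kg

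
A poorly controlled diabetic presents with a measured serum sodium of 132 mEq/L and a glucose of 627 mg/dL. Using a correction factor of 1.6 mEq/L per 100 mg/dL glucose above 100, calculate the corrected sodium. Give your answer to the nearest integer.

140 mEq/L

Corrected Na = measured Na + 1.6 · (glucose − 100)/100
= 132 + 1.6 · (627 − 100)/100
= 132 + 8.4
= 140.4 mEq/L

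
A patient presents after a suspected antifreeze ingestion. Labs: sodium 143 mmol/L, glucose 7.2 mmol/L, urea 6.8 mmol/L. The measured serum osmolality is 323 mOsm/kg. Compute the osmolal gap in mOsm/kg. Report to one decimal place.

23.0 mOsm/kg

Calculated osmolality = 2·Na + glucose + urea
= 2·143 + 7.2 + 6.8
= 286 + 7.20 + 6.80
= 300 mOsm/kg ≈ 300.0 mOsm/kg
Osmolar gap = measured − calculated = 323 − 300.0 = 23.0 mOsm/kg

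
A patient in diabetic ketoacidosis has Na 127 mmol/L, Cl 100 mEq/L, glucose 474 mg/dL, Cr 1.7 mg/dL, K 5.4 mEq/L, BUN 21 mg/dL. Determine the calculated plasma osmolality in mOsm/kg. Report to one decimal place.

287.8 mOsm/kg

Calculated osmolality = 2·Na + glucose/18 + BUN/2.8
= 2·127 + 474/18 + 21/2.8
= 254 + 26.33 + 7.50
= 287.83 mOsm/kg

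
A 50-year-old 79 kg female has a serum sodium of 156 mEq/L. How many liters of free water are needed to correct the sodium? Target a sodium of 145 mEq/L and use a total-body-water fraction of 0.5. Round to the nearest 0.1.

TBW = 0.5 · 79 = 39.5 L
Free water deficit = TBW · (Na/145 − 1)
= 39.5 · (156/145 − 1)
= 39.5 · 0.0759
= 3 L

3.0 L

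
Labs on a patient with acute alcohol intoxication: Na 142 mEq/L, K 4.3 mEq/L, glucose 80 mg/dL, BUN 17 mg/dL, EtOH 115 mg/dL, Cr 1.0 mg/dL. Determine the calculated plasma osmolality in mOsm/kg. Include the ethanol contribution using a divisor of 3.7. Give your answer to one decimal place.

325.6 mOsm/kg

Calculated osmolality = 2·Na + glucose/18 + BUN/2.8 + ethanol/3.7
= 2·142 + 80/18 + 17/2.8 + 115/3.7
= 284 + 4.44 + 6.07 + 31.08
= 325.59 mOsm/kg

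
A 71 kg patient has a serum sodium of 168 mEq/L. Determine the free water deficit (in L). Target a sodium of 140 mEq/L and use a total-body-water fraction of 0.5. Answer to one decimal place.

TBW = 0.5 · 71 = 35.5 L
Free water deficit = TBW · (Na/140 − 1)
= 35.5 · (168/140 − 1)
= 35.5 · 0.2
= 7.1 L

7.1 L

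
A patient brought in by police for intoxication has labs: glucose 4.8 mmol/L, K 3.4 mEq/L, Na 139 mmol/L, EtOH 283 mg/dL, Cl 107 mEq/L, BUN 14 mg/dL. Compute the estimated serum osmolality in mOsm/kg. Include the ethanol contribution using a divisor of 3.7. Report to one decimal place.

Calculated osmolality = 2·Na + glucose + BUN/2.8 + ethanol/3.7
= 2·139 + 4.8 + 14/2.8 + 283/3.7
= 278 + 4.80 + 5 + 76.49
= 364.29 mOsm/kg

364.3 mOsm/kg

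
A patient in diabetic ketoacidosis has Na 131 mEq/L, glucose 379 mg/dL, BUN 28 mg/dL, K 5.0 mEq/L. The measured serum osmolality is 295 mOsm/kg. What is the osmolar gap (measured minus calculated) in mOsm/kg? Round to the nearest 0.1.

Calculated osmolality = 2·Na + glucose/18 + BUN/2.8
= 2·131 + 379/18 + 28/2.8
= 262 + 21.06 + 10
= 293.06 mOsm/kg ≈ 293.1 mOsm/kg
Osmolar gap = measured − calculated = 295 − 293.1 = 1.9 mOsm/kg

1.9 mOsm/kg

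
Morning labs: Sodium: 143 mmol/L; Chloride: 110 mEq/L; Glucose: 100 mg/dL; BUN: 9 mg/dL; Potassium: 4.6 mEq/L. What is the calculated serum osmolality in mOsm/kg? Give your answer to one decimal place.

Calculated osmolality = 2·Na + glucose/18 + BUN/2.8
= 2·143 + 100/18 + 9/2.8
= 286 + 5.56 + 3.21
= 294.77 mOsm/kg

294.8 mOsm/kg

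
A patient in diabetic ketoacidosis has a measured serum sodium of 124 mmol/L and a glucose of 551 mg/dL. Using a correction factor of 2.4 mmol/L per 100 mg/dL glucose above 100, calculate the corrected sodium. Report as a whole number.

Corrected Na = measured Na + 2.4 · (glucose − 100)/100
= 124 + 2.4 · (551 − 100)/100
= 124 + 10.8
= 134.8 mmol/L

135 mmol/L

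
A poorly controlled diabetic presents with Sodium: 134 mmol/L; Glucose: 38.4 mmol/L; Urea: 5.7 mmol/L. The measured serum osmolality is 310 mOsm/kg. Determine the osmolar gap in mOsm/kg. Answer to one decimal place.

-2.1 mOsm/kg

Calculated osmolality = 2·Na + glucose + urea
= 2·134 + 38.4 + 5.7
= 268 + 38.40 + 5.70
= 312.1 mOsm/kg ≈ 312.1 mOsm/kg
Osmolar gap = measured − calculated = 310 − 312.1 = -2.1 mOsm/kg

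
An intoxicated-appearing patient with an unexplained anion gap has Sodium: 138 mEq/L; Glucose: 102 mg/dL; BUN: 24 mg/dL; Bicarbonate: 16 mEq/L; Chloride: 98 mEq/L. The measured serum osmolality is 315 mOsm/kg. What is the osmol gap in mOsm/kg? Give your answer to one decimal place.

Calculated osmolality = 2·Na + glucose/18 + BUN/2.8
= 2·138 + 102/18 + 24/2.8
= 276 + 5.67 + 8.57
= 290.24 mOsm/kg ≈ 290.2 mOsm/kg
Osmolar gap = measured − calculated = 315 − 290.2 = 24.8 mOsm/kg

24.8 mOsm/kg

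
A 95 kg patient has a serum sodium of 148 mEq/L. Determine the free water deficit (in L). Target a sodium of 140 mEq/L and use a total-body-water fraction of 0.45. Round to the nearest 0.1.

2.4 L

TBW = 0.45 · 95 = 42.75 L
Free water deficit = TBW · (Na/140 − 1)
= 42.75 · (148/140 − 1)
= 42.75 · 0.0571
= 2.44 L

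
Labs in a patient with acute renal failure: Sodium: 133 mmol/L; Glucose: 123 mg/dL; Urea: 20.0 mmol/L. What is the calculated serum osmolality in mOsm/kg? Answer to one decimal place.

292.8 mOsm/kg

Calculated osmolality = 2·Na + glucose/18 + urea
= 2·133 + 123/18 + 20
= 266 + 6.83 + 20
= 292.83 mOsm/kg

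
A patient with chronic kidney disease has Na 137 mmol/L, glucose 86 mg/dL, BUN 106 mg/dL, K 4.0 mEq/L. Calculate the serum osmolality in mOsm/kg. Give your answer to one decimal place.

316.6 mOsm/kg

Calculated osmolality = 2·Na + glucose/18 + BUN/2.8
= 2·137 + 86/18 + 106/2.8
= 274 + 4.78 + 37.86
= 316.64 mOsm/kg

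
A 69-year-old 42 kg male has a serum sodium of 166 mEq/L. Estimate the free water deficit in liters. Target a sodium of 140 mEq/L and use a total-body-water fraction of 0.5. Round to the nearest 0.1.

3.9 L

TBW = 0.5 · 42 = 21 L
Free water deficit = TBW · (Na/140 − 1)
= 21 · (166/140 − 1)
= 21 · 0.1857
= 3.9 L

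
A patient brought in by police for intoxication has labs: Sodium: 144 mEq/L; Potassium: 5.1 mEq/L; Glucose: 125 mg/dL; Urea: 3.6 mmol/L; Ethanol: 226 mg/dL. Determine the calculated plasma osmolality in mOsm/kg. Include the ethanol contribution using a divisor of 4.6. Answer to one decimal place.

Calculated osmolality = 2·Na + glucose/18 + urea + ethanol/4.6
= 2·144 + 125/18 + 3.6 + 226/4.6
= 288 + 6.94 + 3.60 + 49.13
= 347.67 mOsm/kg

347.7 mOsm/kg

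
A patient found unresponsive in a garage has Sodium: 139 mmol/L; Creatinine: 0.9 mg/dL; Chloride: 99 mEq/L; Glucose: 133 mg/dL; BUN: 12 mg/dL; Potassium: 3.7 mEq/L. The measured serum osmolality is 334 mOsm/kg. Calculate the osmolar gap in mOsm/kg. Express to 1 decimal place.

Calculated osmolality = 2·Na + glucose/18 + BUN/2.8
= 2·139 + 133/18 + 12/2.8
= 278 + 7.39 + 4.29
= 289.68 mOsm/kg ≈ 289.7 mOsm/kg
Osmolar gap = measured − calculated = 334 − 289.7 = 44.3 mOsm/kg

44.3 mOsm/kg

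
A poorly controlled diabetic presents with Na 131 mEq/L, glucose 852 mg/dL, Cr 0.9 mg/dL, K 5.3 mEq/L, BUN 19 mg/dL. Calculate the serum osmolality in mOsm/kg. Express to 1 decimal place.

Calculated osmolality = 2·Na + glucose/18 + BUN/2.8
= 2·131 + 852/18 + 19/2.8
= 262 + 47.33 + 6.79
= 316.12 mOsm/kg

316.1 mOsm/kg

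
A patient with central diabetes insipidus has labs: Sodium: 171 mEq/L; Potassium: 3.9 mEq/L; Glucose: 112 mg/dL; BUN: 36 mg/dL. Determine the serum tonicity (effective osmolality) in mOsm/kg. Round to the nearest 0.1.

348.2 mOsm/kg

Effective osmolality excludes urea (freely permeant across cell membranes):
2·Na + glucose/18
= 2·171 + 112/18
= 342 + 6.22
= 348.22 mOsm/kg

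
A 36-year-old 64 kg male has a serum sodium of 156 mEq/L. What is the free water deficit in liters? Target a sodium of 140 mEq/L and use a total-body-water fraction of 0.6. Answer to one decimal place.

TBW = 0.6 · 64 = 38.4 L
Free water deficit = TBW · (Na/140 − 1)
= 38.4 · (156/140 − 1)
= 38.4 · 0.1143
= 4.39 L

4.4 L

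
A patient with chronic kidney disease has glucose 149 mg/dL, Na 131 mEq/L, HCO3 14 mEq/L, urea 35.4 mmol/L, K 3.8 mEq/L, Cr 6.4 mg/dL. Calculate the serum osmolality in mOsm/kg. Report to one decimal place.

305.7 mOsm/kg

Calculated osmolality = 2·Na + glucose/18 + urea
= 2·131 + 149/18 + 35.4
= 262 + 8.28 + 35.40
= 305.68 mOsm/kg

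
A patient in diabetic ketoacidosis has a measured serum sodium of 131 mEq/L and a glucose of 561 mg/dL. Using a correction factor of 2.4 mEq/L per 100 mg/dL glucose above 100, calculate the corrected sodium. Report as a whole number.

Corrected Na = measured Na + 2.4 · (glucose − 100)/100
= 131 + 2.4 · (561 − 100)/100
= 131 + 11.1
= 142.1 mEq/L

142 mEq/L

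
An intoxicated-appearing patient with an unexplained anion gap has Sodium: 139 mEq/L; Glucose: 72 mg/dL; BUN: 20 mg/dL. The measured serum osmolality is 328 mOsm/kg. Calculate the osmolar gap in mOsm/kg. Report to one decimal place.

Calculated osmolality = 2·Na + glucose/18 + BUN/2.8
= 2·139 + 72/18 + 20/2.8
= 278 + 4 + 7.14
= 289.14 mOsm/kg ≈ 289.1 mOsm/kg
Osmolar gap = measured − calculated = 328 − 289.1 = 38.9 mOsm/kg

38.9 mOsm/kg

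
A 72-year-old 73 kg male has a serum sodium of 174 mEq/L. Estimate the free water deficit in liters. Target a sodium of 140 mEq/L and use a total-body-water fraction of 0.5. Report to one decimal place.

8.9 L

TBW = 0.5 · 73 = 36.5 L
Free water deficit = TBW · (Na/140 − 1)
= 36.5 · (174/140 − 1)
= 36.5 · 0.2429
= 8.87 L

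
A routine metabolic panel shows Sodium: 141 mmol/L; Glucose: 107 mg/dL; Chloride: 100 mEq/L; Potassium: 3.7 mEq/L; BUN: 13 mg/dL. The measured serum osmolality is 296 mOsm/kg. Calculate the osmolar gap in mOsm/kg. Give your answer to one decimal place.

Calculated osmolality = 2·Na + glucose/18 + BUN/2.8
= 2·141 + 107/18 + 13/2.8
= 282 + 5.94 + 4.64
= 292.58 mOsm/kg ≈ 292.6 mOsm/kg
Osmolar gap = measured − calculated = 296 − 292.6 = 3.4 mOsm/kg

3.4 mOsm/kg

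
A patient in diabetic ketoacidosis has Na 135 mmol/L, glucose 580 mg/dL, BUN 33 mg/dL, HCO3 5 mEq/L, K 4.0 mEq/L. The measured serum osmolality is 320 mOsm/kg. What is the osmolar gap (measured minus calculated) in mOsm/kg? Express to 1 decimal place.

Calculated osmolality = 2·Na + glucose/18 + BUN/2.8
= 2·135 + 580/18 + 33/2.8
= 270 + 32.22 + 11.79
= 314.01 mOsm/kg ≈ 314.0 mOsm/kg
Osmolar gap = measured − calculated = 320 − 314.0 = 6.0 mOsm/kg

6.0 mOsm/kg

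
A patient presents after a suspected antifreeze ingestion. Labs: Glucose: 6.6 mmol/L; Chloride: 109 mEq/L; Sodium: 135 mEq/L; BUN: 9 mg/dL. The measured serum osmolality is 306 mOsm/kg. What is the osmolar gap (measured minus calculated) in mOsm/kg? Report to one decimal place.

26.2 mOsm/kg

Calculated osmolality = 2·Na + glucose + BUN/2.8
= 2·135 + 6.6 + 9/2.8
= 270 + 6.60 + 3.21
= 279.81 mOsm/kg ≈ 279.8 mOsm/kg
Osmolar gap = measured − calculated = 306 − 279.8 = 26.2 mOsm/kg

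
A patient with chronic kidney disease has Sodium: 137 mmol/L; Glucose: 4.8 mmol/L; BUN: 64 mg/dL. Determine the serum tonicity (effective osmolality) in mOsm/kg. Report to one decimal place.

278.8 mOsm/kg

Effective osmolality excludes urea (freely permeant across cell membranes):
2·Na + glucose
= 2·137 + 4.8
= 274 + 4.8
= 278.8 mOsm/kg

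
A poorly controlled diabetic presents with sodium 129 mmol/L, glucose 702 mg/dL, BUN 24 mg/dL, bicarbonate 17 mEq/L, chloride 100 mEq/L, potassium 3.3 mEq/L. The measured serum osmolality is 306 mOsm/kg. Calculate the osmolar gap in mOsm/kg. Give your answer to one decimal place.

Calculated osmolality = 2·Na + glucose/18 + BUN/2.8
= 2·129 + 702/18 + 24/2.8
= 258 + 39 + 8.57
= 305.57 mOsm/kg ≈ 305.6 mOsm/kg
Osmolar gap = measured − calculated = 306 − 305.6 = 0.4 mOsm/kg

0.4 mOsm/kg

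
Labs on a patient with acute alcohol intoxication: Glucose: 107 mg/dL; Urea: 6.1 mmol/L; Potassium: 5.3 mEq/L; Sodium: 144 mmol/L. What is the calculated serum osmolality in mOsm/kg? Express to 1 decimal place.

300.0 mOsm/kg

Calculated osmolality = 2·Na + glucose/18 + urea
= 2·144 + 107/18 + 6.1
= 288 + 5.94 + 6.10
= 300.04 mOsm/kg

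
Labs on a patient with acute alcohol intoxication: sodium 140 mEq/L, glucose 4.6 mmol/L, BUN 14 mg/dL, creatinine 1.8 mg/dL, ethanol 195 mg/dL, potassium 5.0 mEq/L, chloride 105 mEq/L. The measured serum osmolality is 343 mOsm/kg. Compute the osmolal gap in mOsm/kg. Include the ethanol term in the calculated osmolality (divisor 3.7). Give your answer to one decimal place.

Calculated osmolality = 2·Na + glucose + BUN/2.8 + ethanol/3.7
= 2·140 + 4.6 + 14/2.8 + 195/3.7
= 280 + 4.60 + 5 + 52.70
= 342.3 mOsm/kg ≈ 342.3 mOsm/kg
Osmolar gap = measured − calculated = 343 − 342.3 = 0.7 mOsm/kg

0.7 mOsm/kg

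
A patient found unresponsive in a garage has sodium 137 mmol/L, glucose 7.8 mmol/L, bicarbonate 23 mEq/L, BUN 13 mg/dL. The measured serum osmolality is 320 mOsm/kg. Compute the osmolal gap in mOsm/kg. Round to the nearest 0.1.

33.6 mOsm/kg

Calculated osmolality = 2·Na + glucose + BUN/2.8
= 2·137 + 7.8 + 13/2.8
= 274 + 7.80 + 4.64
= 286.44 mOsm/kg ≈ 286.4 mOsm/kg
Osmolar gap = measured − calculated = 320 − 286.4 = 33.6 mOsm/kg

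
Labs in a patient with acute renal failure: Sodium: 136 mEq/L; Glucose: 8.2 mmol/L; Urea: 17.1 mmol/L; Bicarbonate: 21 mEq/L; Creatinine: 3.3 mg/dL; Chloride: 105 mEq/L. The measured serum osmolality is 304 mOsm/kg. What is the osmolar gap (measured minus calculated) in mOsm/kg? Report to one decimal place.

6.7 mOsm/kg

Calculated osmolality = 2·Na + glucose + urea
= 2·136 + 8.2 + 17.1
= 272 + 8.20 + 17.10
= 297.3 mOsm/kg ≈ 297.3 mOsm/kg
Osmolar gap = measured − calculated = 304 − 297.3 = 6.7 mOsm/kg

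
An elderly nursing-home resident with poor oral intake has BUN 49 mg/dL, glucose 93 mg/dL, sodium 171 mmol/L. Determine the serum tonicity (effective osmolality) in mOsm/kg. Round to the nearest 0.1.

347.2 mOsm/kg

Effective osmolality excludes urea (freely permeant across cell membranes):
2·Na + glucose/18
= 2·171 + 93/18
= 342 + 5.17
= 347.17 mOsm/kg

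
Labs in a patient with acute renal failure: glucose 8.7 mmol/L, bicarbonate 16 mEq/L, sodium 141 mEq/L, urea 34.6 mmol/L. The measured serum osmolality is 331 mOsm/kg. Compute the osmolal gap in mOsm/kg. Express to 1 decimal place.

Calculated osmolality = 2·Na + glucose + urea
= 2·141 + 8.7 + 34.6
= 282 + 8.70 + 34.60
= 325.3 mOsm/kg ≈ 325.3 mOsm/kg
Osmolar gap = measured − calculated = 331 − 325.3 = 5.7 mOsm/kg

5.7 mOsm/kg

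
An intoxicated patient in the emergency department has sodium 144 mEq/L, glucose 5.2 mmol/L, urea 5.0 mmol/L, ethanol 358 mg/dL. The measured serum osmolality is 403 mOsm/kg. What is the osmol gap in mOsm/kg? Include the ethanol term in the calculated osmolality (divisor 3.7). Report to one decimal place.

Calculated osmolality = 2·Na + glucose + urea + ethanol/3.7
= 2·144 + 5.2 + 5 + 358/3.7
= 288 + 5.20 + 5 + 96.76
= 394.96 mOsm/kg ≈ 395.0 mOsm/kg
Osmolar gap = measured − calculated = 403 − 395.0 = 8.0 mOsm/kg

8.0 mOsm/kg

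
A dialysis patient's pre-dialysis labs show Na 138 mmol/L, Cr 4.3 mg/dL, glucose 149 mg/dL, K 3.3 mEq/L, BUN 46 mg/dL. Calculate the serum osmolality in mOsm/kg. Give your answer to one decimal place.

Calculated osmolality = 2·Na + glucose/18 + BUN/2.8
= 2·138 + 149/18 + 46/2.8
= 276 + 8.28 + 16.43
= 300.71 mOsm/kg

300.7 mOsm/kg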